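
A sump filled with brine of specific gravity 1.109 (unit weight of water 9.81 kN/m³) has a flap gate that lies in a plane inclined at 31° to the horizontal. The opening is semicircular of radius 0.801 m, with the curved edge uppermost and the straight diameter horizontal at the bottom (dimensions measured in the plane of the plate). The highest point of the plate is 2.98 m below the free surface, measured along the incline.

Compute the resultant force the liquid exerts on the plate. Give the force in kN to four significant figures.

F ≈ 19.43 kN

γ = 1.109 × 9.81 = 10.87929 kN/m³.
Let θ = 31° be the plate's angle to the horizontal; measure y along the incline from where the plane meets the free surface. Vertical depth h = y·sinθ with sinθ = 0.515038.
The centroid lies 4r/(3π) = 0.339955 m above the diameter, so r − 4r/(3π) = 0.801 − 0.339955 = 0.461045 m below the topmost point, so y_c = 2.98 + 0.461045 = 3.44104 m and h_c = 3.44104 × 0.515038 = 1.77227 m.
A = πr²/2 = π × 0.801²/2 = 1.00782 m².
Resultant F = γ·h_c·A = 10.87929 × 1.77227 × 1.00782 = 19.4318 kN.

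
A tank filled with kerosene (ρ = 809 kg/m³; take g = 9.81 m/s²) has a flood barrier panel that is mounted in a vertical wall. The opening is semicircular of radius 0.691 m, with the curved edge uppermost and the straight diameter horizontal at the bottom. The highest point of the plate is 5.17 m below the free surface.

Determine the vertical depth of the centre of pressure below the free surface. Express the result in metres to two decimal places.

γ = ρg = 809 × 9.81 / 1000 = 7.93629 kN/m³.
The centroid lies 4r/(3π) = 0.29327 m above the diameter, so r − 4r/(3π) = 0.691 − 0.29327 = 0.39773 m below the topmost point, so the centroid depth is h_c = 5.17 + 0.39773 = 5.56773 m.
A = πr²/2 = π × 0.691²/2 = 0.750025 m².
Resultant F = γ·h_c·A = 7.93629 × 5.56773 × 0.750025 = 33.1414 kN.
I_c = (π/8 − 8/(9π))·r⁴ = 0.109757 × 0.691⁴ = 0.0250233 m⁴.
Centre of pressure: y_p = y_c + I_c/(y_c·A) = 5.56773 + 0.0250233/(5.56773 × 0.750025) = 5.56773 + 0.00599226 = 5.57372 m along the plane.

h_p = 5.57 m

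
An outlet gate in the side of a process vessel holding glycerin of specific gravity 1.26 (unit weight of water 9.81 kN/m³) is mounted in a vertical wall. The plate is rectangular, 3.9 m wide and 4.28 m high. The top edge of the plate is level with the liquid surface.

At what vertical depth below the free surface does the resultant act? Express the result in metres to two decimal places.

γ = 1.26 × 9.81 = 12.3606 kN/m³.
The centroid lies 4.28/2 = 2.14 m below the top edge, so the centroid depth is h_c = 2.14 m.
A = 3.9 × 4.28 = 16.692 m².
Resultant F = γ·h_c·A = 12.3606 × 2.14 × 16.692 = 441.532 kN.
I_c = b·h³/12 = 3.9 × 4.28³/12 = 25.4809 m⁴.
Centre of pressure: y_p = y_c + I_c/(y_c·A) = 2.14 + 25.4809/(2.14 × 16.692) = 2.14 + 0.713333 = 2.85333 m along the plane.

h_p = 2.85 m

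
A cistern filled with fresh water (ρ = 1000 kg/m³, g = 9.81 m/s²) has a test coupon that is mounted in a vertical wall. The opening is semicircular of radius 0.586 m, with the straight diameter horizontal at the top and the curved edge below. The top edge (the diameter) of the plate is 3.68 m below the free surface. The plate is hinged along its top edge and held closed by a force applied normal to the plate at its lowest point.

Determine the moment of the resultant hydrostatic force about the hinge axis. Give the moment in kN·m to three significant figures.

γ = ρg = 1000 × 9.81 = 9810 N/m³ = 9.81 kN/m³.
The centroid of a semicircle lies 4r/(3π) = 0.248706 m from the diameter, here below the top edge, so the centroid depth is h_c = 3.68 + 0.248706 = 3.92871 m.
A = πr²/2 = π × 0.586²/2 = 0.539405 m².
Resultant F = γ·h_c·A = 9.81 × 3.92871 × 0.539405 = 20.789 kN.
I_c = (π/8 − 8/(9π))·r⁴ = 0.109757 × 0.586⁴ = 0.0129426 m⁴.
Centre of pressure: y_p = y_c + I_c/(y_c·A) = 3.92871 + 0.0129426/(3.92871 × 0.539405) = 3.92871 + 0.0061074 = 3.93482 m along the plane.
The resultant acts 0.248706 + 0.0061074 = 0.254813 m (along the plate) below the hinge at the top edge, so the moment about the hinge is M = F × 0.254813 = 20.789 × 0.254813 = 5.29731 kN·m.

M ≈ 5.30 kN·m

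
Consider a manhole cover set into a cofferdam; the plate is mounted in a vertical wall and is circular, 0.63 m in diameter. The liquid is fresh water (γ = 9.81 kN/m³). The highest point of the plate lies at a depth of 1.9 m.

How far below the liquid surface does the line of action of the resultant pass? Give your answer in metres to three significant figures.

h_p = 2.23 m

γ = 9.81 kN/m³.
The centroid is at the centre, 0.315 m below the top of the plate, so the centroid depth is h_c = 1.9 + 0.315 = 2.215 m.
A = π(0.315)² = 0.311725 m².
Resultant F = γ·h_c·A = 9.81 × 2.215 × 0.311725 = 6.77352 kN.
I_c = πr⁴/4 = π × 0.315⁴/4 = 0.00773272 m⁴.
Centre of pressure: y_p = y_c + I_c/(y_c·A) = 2.215 + 0.00773272/(2.215 × 0.311725) = 2.215 + 0.0111992 = 2.2262 m along the plane.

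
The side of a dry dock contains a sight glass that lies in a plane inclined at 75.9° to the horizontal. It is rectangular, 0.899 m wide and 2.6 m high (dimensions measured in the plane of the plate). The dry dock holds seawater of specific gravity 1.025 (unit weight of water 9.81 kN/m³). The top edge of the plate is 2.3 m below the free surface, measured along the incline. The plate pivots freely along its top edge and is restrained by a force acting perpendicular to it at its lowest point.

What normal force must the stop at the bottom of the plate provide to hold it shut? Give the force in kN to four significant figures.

γ = 1.025 × 9.81 = 10.05525 kN/m³.
Let θ = 75.9° be the plate's angle to the horizontal; measure y along the incline from where the plane meets the free surface. Vertical depth h = y·sinθ with sinθ = 0.969872.
The centroid lies 2.6/2 = 1.3 m below the top edge, so y_c = 2.3 + 1.3 = 3.6 m and h_c = 3.6 × 0.969872 = 3.49154 m.
A = 0.899 × 2.6 = 2.3374 m².
Resultant F = γ·h_c·A = 10.05525 × 3.49154 × 2.3374 = 82.0622 kN.
I_c = b·h³/12 = 0.899 × 2.6³/12 = 1.31674 m⁴.
Centre of pressure: y_p = y_c + I_c/(y_c·A) = 3.6 + 1.31674/(3.6 × 2.3374) = 3.6 + 0.156482 = 3.75648 m along the plane.
The resultant acts 1.3 + 0.156482 = 1.45648 m (along the plate) below the hinge at the top edge, so the moment about the hinge is M = F × 1.45648 = 82.0622 × 1.45648 = 119.522 kN·m.
A normal force at the bottom, 2.6 m from the hinge, must supply this moment: P = 119.522/2.6 = 45.97 kN.

P ≈ 45.97 kN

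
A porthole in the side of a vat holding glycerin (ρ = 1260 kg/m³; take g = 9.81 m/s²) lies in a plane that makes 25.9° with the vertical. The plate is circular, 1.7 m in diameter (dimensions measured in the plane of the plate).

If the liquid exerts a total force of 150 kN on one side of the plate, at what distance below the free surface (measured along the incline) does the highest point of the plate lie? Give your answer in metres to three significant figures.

γ = ρg = 1260 × 9.81 / 1000 = 12.3606 kN/m³.
A = π(0.85)² = 2.2698 m².
From F = γ·h_c·A, the centroid depth is h_c = 150/(12.3606 × 2.2698) = 5.34643 m.
The plate makes 25.9° with the vertical, i.e. θ = 90° − 25.9° = 64.1° to the horizontal. Measuring y along the incline from the free-surface line, vertical depth h = y·sinθ with sinθ = 0.899558.
Along the incline, y_c = h_c/sinθ = 5.34643/0.899558 = 5.9434 m.
The centroid is at the centre, 0.85 m below the top of the plate, so the highest point sits at y_top = 5.9434 − 0.85 = 5.0934 m along the incline.

y_top ≈ 5.09 m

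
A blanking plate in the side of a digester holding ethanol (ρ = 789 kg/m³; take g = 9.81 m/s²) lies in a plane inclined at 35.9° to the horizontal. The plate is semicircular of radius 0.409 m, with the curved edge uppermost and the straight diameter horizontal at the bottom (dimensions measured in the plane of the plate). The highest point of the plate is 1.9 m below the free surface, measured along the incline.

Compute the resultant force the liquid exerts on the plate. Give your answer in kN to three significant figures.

γ = ρg = 789 × 9.81 / 1000 = 7.74009 kN/m³.
Let θ = 35.9° be the plate's angle to the horizontal; measure y along the incline from where the plane meets the free surface. Vertical depth h = y·sinθ with sinθ = 0.586372.
The centroid lies 4r/(3π) = 0.173585 m above the diameter, so r − 4r/(3π) = 0.409 − 0.173585 = 0.235415 m below the topmost point, so y_c = 1.9 + 0.235415 = 2.13542 m and h_c = 2.13542 × 0.586372 = 1.25215 m.
A = πr²/2 = π × 0.409²/2 = 0.262764 m².
Resultant F = γ·h_c·A = 7.74009 × 1.25215 × 0.262764 = 2.54664 kN.

F ≈ 2.55 kN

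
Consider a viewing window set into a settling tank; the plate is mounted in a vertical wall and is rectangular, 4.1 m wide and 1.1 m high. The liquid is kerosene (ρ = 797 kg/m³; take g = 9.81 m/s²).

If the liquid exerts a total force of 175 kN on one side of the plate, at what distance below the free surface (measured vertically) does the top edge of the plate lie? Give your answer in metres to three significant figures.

γ = ρg = 797 × 9.81 / 1000 = 7.81857 kN/m³.
A = 4.1 × 1.1 = 4.51 m².
From F = γ·h_c·A, the centroid depth is h_c = 175/(7.81857 × 4.51) = 4.96288 m.
The centroid lies 1.1/2 = 0.55 m below the top edge, so the top edge sits at h_top = 4.96288 − 0.55 = 4.41288 m below the surface.

d_top ≈ 4.41 m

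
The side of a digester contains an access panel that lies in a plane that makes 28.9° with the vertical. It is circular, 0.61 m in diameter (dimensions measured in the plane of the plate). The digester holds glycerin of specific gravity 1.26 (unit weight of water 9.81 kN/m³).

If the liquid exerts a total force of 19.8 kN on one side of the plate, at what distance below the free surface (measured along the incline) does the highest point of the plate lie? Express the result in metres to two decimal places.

γ = 1.26 × 9.81 = 12.3606 kN/m³.
A = π(0.305)² = 0.292247 m².
From F = γ·h_c·A, the centroid depth is h_c = 19.8/(12.3606 × 0.292247) = 5.4812 m.
The plate makes 28.9° with the vertical, i.e. θ = 90° − 28.9° = 61.1° to the horizontal. Measuring y along the incline from the free-surface line, vertical depth h = y·sinθ with sinθ = 0.875465.
Along the incline, y_c = h_c/sinθ = 5.4812/0.875465 = 6.2609 m.
The centroid is at the centre, 0.305 m below the top of the plate, so the highest point sits at y_top = 6.2609 − 0.305 = 5.9559 m along the incline.

y_top ≈ 5.96 m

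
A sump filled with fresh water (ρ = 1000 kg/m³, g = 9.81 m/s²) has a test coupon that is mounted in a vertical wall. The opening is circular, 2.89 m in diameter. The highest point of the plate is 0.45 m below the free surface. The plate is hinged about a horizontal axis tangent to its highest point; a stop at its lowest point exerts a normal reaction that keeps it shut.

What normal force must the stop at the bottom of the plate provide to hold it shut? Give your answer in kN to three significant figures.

γ = ρg = 1000 × 9.81 = 9810 N/m³ = 9.81 kN/m³.
The centroid is at the centre, 1.445 m below the top of the plate, so the centroid depth is h_c = 0.45 + 1.445 = 1.895 m.
A = π(1.445)² = 6.55972 m².
Resultant F = γ·h_c·A = 9.81 × 1.895 × 6.55972 = 121.945 kN.
I_c = πr⁴/4 = π × 1.445⁴/4 = 3.42422 m⁴.
Centre of pressure: y_p = y_c + I_c/(y_c·A) = 1.895 + 3.42422/(1.895 × 6.55972) = 1.895 + 0.275465 = 2.17047 m along the plane.
The resultant acts 1.445 + 0.275465 = 1.72047 m (along the plate) below the hinge at the top edge, so the moment about the hinge is M = F × 1.72047 = 121.945 × 1.72047 = 209.803 kN·m.
A normal force at the bottom, 2.89 m from the hinge, must supply this moment: P = 209.803/2.89 = 72.5962 kN.

P ≈ 72.6 kN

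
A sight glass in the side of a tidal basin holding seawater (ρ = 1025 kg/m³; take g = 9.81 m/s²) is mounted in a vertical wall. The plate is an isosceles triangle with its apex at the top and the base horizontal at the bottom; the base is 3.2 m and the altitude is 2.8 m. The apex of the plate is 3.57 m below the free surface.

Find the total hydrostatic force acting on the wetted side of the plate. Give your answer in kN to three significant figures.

F ≈ 245 kN

γ = ρg = 1025 × 9.81 / 1000 = 10.05525 kN/m³.
With the apex up, the centroid sits 2h/3 = 2 × 2.8/3 = 1.86667 m below the apex, so the centroid depth is h_c = 3.57 + 1.86667 = 5.43667 m.
A = ½ × 3.2 × 2.8 = 4.48 m².
Resultant F = γ·h_c·A = 10.05525 × 5.43667 × 4.48 = 244.909 kN.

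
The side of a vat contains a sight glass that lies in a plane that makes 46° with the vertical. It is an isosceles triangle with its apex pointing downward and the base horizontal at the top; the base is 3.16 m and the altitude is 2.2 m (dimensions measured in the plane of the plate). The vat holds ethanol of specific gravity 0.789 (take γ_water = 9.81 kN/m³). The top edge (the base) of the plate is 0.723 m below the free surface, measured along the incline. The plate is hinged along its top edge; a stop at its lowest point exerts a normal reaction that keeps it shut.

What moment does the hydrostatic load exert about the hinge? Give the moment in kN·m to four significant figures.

M ≈ 24.99 kN·m

γ = 0.789 × 9.81 = 7.74009 kN/m³.
The plate makes 46° with the vertical, i.e. θ = 90° − 46° = 44° to the horizontal. Measuring y along the incline from the free-surface line, vertical depth h = y·sinθ with sinθ = 0.694658.
With the apex down, the centroid sits h/3 = 2.2/3 = 0.733333 m below the base (the top edge), so y_c = 0.723 + 0.733333 = 1.45633 m and h_c = 1.45633 × 0.694658 = 1.01165 m.
A = ½ × 3.16 × 2.2 = 3.476 m².
Resultant F = γ·h_c·A = 7.74009 × 1.01165 × 3.476 = 27.218 kN.
I_c = b·h³/36 = 3.16 × 2.2³/36 = 0.934658 m⁴.
Centre of pressure: y_p = y_c + I_c/(y_c·A) = 1.45633 + 0.934658/(1.45633 × 3.476) = 1.45633 + 0.184635 = 1.64097 m along the plane.
The resultant acts 0.733333 + 0.184635 = 0.917968 m (along the plate) below the hinge at the top edge, so the moment about the hinge is M = F × 0.917968 = 27.218 × 0.917968 = 24.9853 kN·m.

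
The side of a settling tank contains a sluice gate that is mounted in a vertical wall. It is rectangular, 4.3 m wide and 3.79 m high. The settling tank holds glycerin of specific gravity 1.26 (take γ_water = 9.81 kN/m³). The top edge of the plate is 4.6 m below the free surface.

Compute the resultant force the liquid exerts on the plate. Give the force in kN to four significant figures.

γ = 1.26 × 9.81 = 12.3606 kN/m³.
The centroid lies 3.79/2 = 1.895 m below the top edge, so the centroid depth is h_c = 4.6 + 1.895 = 6.495 m.
A = 4.3 × 3.79 = 16.297 m².
Resultant F = γ·h_c·A = 12.3606 × 6.495 × 16.297 = 1308.36 kN.

F ≈ 1308 kN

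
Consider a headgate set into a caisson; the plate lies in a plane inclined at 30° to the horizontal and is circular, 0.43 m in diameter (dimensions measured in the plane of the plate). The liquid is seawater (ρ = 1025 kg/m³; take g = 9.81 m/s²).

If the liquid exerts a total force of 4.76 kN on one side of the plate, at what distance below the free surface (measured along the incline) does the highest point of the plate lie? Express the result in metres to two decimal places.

γ = ρg = 1025 × 9.81 / 1000 = 10.05525 kN/m³.
A = π(0.215)² = 0.14522 m².
From F = γ·h_c·A, the centroid depth is h_c = 4.76/(10.05525 × 0.14522) = 3.25978 m.
Let θ = 30° be the plate's angle to the horizontal; measure y along the incline from where the plane meets the free surface. Vertical depth h = y·sinθ with sinθ = 0.500000.
Along the incline, y_c = h_c/sinθ = 3.25978/0.500000 = 6.51956 m.
The centroid is at the centre, 0.215 m below the top of the plate, so the highest point sits at y_top = 6.51956 − 0.215 = 6.30456 m along the incline.

y_top ≈ 6.30 m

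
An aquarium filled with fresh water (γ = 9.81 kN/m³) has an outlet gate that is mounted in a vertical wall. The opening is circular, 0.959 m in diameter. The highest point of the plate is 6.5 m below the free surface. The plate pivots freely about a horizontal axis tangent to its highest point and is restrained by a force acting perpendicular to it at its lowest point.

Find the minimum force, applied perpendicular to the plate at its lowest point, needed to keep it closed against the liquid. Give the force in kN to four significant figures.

γ = 9.81 kN/m³.
The centroid is at the centre, 0.4795 m below the top of the plate, so the centroid depth is h_c = 6.5 + 0.4795 = 6.9795 m.
A = π(0.4795)² = 0.722316 m².
Resultant F = γ·h_c·A = 9.81 × 6.9795 × 0.722316 = 49.4562 kN.
I_c = πr⁴/4 = π × 0.4795⁴/4 = 0.0415188 m⁴.
Centre of pressure: y_p = y_c + I_c/(y_c·A) = 6.9795 + 0.0415188/(6.9795 × 0.722316) = 6.9795 + 0.00823556 = 6.98774 m along the plane.
The resultant acts 0.4795 + 0.00823556 = 0.487736 m (along the plate) below the hinge at the top edge, so the moment about the hinge is M = F × 0.487736 = 49.4562 × 0.487736 = 24.1216 kN·m.
A normal force at the bottom, 0.959 m from the hinge, must supply this moment: P = 24.1216/0.959 = 25.1529 kN.

P ≈ 25.15 kN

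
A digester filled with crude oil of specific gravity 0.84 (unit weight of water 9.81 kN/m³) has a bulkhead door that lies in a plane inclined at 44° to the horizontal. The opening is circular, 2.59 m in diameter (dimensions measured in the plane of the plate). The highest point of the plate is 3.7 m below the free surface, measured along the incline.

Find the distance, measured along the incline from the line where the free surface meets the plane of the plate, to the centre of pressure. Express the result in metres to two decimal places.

γ = 0.84 × 9.81 = 8.2404 kN/m³.
Let θ = 44° be the plate's angle to the horizontal; measure y along the incline from where the plane meets the free surface. Vertical depth h = y·sinθ with sinθ = 0.694658.
The centroid is at the centre, 1.295 m below the top of the plate, so y_c = 3.7 + 1.295 = 4.995 m and h_c = 4.995 × 0.694658 = 3.46982 m.
A = π(1.295)² = 5.26853 m².
Resultant F = γ·h_c·A = 8.2404 × 3.46982 × 5.26853 = 150.642 kN.
I_c = πr⁴/4 = π × 1.295⁴/4 = 2.20886 m⁴.
Centre of pressure: y_p = y_c + I_c/(y_c·A) = 4.995 + 2.20886/(4.995 × 5.26853) = 4.995 + 0.083935 = 5.07894 m along the plane.

y_p = 5.08 m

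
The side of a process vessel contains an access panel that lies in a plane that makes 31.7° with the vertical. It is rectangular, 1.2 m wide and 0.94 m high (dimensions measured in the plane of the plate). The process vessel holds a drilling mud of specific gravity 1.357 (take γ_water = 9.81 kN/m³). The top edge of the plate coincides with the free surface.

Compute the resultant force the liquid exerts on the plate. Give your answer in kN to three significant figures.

γ = 1.357 × 9.81 = 13.31217 kN/m³.
The plate makes 31.7° with the vertical, i.e. θ = 90° − 31.7° = 58.3° to the horizontal. Measuring y along the incline from the free-surface line, vertical depth h = y·sinθ with sinθ = 0.850811.
The centroid lies 0.94/2 = 0.47 m below the top edge, so y_c = 0.47 m and h_c = 0.47 × 0.850811 = 0.399881 m.
A = 1.2 × 0.94 = 1.128 m².
Resultant F = γ·h_c·A = 13.31217 × 0.399881 × 1.128 = 6.00466 kN.

F ≈ 6.00 kN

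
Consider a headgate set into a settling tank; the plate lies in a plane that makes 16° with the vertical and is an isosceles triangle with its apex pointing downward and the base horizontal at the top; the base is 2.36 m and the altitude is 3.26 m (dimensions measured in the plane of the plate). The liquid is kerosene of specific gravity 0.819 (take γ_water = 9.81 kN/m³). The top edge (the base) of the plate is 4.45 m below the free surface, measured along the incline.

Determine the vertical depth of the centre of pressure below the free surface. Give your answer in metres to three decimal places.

γ = 0.819 × 9.81 = 8.03439 kN/m³.
The plate makes 16° with the vertical, i.e. θ = 90° − 16° = 74° to the horizontal. Measuring y along the incline from the free-surface line, vertical depth h = y·sinθ with sinθ = 0.961262.
With the apex down, the centroid sits h/3 = 3.26/3 = 1.08667 m below the base (the top edge), so y_c = 4.45 + 1.08667 = 5.53667 m and h_c = 5.53667 × 0.961262 = 5.32219 m.
A = ½ × 2.36 × 3.26 = 3.8468 m².
Resultant F = γ·h_c·A = 8.03439 × 5.32219 × 3.8468 = 164.491 kN.
I_c = b·h³/36 = 2.36 × 3.26³/36 = 2.27124 m⁴.
Centre of pressure: y_p = y_c + I_c/(y_c·A) = 5.53667 + 2.27124/(5.53667 × 3.8468) = 5.53667 + 0.106639 = 5.64331 m along the plane.
Vertically, h_p = y_p·sinθ = 5.64331 × 0.961262 = 5.4247 m.

h_p = 5.425 m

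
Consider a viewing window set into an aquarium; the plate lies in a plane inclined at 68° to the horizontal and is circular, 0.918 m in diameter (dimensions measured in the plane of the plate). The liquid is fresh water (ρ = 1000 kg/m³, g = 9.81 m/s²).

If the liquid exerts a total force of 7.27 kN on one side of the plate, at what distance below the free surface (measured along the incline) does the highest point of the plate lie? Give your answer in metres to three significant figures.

y_top ≈ 0.749 m

γ = ρg = 1000 × 9.81 = 9810 N/m³ = 9.81 kN/m³.
A = π(0.459)² = 0.661874 m².
From F = γ·h_c·A, the centroid depth is h_c = 7.27/(9.81 × 0.661874) = 1.11967 m.
Let θ = 68° be the plate's angle to the horizontal; measure y along the incline from where the plane meets the free surface. Vertical depth h = y·sinθ with sinθ = 0.927184.
Along the incline, y_c = h_c/sinθ = 1.11967/0.927184 = 1.2076 m.
The centroid is at the centre, 0.459 m below the top of the plate, so the highest point sits at y_top = 1.2076 − 0.459 = 0.7486 m along the incline.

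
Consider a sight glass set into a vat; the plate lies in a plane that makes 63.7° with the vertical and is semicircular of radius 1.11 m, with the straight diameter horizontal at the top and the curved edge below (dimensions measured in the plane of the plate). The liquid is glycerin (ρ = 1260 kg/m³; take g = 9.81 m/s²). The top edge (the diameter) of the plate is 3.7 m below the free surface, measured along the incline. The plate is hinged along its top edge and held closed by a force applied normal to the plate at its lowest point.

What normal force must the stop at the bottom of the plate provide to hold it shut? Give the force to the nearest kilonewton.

γ = ρg = 1260 × 9.81 / 1000 = 12.3606 kN/m³.
The plate makes 63.7° with the vertical, i.e. θ = 90° − 63.7° = 26.3° to the horizontal. Measuring y along the incline from the free-surface line, vertical depth h = y·sinθ with sinθ = 0.443071.
The centroid of a semicircle lies 4r/(3π) = 0.471099 m from the diameter, here below the top edge, so y_c = 3.7 + 0.471099 = 4.1711 m and h_c = 4.1711 × 0.443071 = 1.84809 m.
A = πr²/2 = π × 1.11²/2 = 1.93538 m².
Resultant F = γ·h_c·A = 12.3606 × 1.84809 × 1.93538 = 44.2109 kN.
I_c = (π/8 − 8/(9π))·r⁴ = 0.109757 × 1.11⁴ = 0.166619 m⁴.
Centre of pressure: y_p = y_c + I_c/(y_c·A) = 4.1711 + 0.166619/(4.1711 × 1.93538) = 4.1711 + 0.0206399 = 4.19174 m along the plane.
The resultant acts 0.471099 + 0.0206399 = 0.491739 m (along the plate) below the hinge at the top edge, so the moment about the hinge is M = F × 0.491739 = 44.2109 × 0.491739 = 21.7402 kN·m.
A normal force at the bottom, 1.11 m from the hinge, must supply this moment: P = 21.7402/1.11 = 19.5858 kN.

P ≈ 20 kN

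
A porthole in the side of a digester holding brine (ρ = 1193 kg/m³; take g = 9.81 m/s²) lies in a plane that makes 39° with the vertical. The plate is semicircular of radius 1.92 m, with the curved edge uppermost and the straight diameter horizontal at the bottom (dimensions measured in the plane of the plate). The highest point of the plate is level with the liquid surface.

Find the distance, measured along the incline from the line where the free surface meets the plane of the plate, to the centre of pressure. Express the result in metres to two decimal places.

y_p = 1.34 m

γ = ρg = 1193 × 9.81 / 1000 = 11.70333 kN/m³.
The plate makes 39° with the vertical, i.e. θ = 90° − 39° = 51° to the horizontal. Measuring y along the incline from the free-surface line, vertical depth h = y·sinθ with sinθ = 0.777146.
The centroid lies 4r/(3π) = 0.814873 m above the diameter, so r − 4r/(3π) = 1.92 − 0.814873 = 1.10513 m below the topmost point, so y_c = 1.10513 m and h_c = 1.10513 × 0.777146 = 0.858847 m.
A = πr²/2 = π × 1.92²/2 = 5.79058 m².
Resultant F = γ·h_c·A = 11.70333 × 0.858847 × 5.79058 = 58.2033 kN.
I_c = (π/8 − 8/(9π))·r⁴ = 0.109757 × 1.92⁴ = 1.49155 m⁴.
Centre of pressure: y_p = y_c + I_c/(y_c·A) = 1.10513 + 1.49155/(1.10513 × 5.79058) = 1.10513 + 0.233079 = 1.33821 m along the plane.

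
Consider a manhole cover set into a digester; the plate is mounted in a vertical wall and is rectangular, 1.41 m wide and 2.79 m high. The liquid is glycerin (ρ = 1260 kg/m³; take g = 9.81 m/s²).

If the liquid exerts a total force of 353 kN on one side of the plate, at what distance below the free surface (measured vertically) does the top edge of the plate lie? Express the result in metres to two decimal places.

γ = ρg = 1260 × 9.81 / 1000 = 12.3606 kN/m³.
A = 1.41 × 2.79 = 3.9339 m².
From F = γ·h_c·A, the centroid depth is h_c = 353/(12.3606 × 3.9339) = 7.25959 m.
The centroid lies 2.79/2 = 1.395 m below the top edge, so the top edge sits at h_top = 7.25959 − 1.395 = 5.86459 m below the surface.

d_top ≈ 5.86 m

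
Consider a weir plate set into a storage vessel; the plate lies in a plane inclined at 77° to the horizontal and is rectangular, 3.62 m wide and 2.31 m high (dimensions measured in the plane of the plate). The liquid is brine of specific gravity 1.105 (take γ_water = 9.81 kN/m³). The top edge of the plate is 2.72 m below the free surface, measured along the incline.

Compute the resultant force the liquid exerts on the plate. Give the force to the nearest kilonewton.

F ≈ 342 kN

γ = 1.105 × 9.81 = 10.84005 kN/m³.
Let θ = 77° be the plate's angle to the horizontal; measure y along the incline from where the plane meets the free surface. Vertical depth h = y·sinθ with sinθ = 0.974370.
The centroid lies 2.31/2 = 1.155 m below the top edge, so y_c = 2.72 + 1.155 = 3.875 m and h_c = 3.875 × 0.974370 = 3.77568 m.
A = 3.62 × 2.31 = 8.3622 m².
Resultant F = γ·h_c·A = 10.84005 × 3.77568 × 8.3622 = 342.253 kN.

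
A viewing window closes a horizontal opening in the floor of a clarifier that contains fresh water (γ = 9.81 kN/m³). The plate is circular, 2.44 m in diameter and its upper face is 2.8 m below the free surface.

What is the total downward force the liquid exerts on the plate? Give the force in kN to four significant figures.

F ≈ 128.4 kN

γ = 9.81 kN/m³.
The plate is horizontal, so pressure is uniform at p = γ·h = 9.81 × 2.8 = 27.468 kN/m².
A = π(1.22)² = 4.67595 m².
F = p·A = 27.468 × 4.67595 = 128.439 kN.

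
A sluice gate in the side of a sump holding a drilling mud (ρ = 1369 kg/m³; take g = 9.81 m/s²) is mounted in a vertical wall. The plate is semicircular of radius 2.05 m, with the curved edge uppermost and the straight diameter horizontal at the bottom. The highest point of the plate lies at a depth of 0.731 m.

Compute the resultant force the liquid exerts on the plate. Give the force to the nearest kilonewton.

γ = ρg = 1369 × 9.81 / 1000 = 13.42989 kN/m³.
The centroid lies 4r/(3π) = 0.870047 m above the diameter, so r − 4r/(3π) = 2.05 − 0.870047 = 1.17995 m below the topmost point, so the centroid depth is h_c = 0.731 + 1.17995 = 1.91095 m.
A = πr²/2 = π × 2.05²/2 = 6.60127 m².
Resultant F = γ·h_c·A = 13.42989 × 1.91095 × 6.60127 = 169.414 kN.

F ≈ 169 kN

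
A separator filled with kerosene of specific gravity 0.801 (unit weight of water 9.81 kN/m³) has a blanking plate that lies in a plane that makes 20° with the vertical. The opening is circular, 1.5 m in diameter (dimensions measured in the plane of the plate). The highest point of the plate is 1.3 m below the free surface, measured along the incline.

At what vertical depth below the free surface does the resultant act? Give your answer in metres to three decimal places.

h_p = 1.991 m

γ = 0.801 × 9.81 = 7.85781 kN/m³.
The plate makes 20° with the vertical, i.e. θ = 90° − 20° = 70° to the horizontal. Measuring y along the incline from the free-surface line, vertical depth h = y·sinθ with sinθ = 0.939693.
The centroid is at the centre, 0.75 m below the top of the plate, so y_c = 1.3 + 0.75 = 2.05 m and h_c = 2.05 × 0.939693 = 1.92637 m.
A = π(0.75)² = 1.76715 m².
Resultant F = γ·h_c·A = 7.85781 × 1.92637 × 1.76715 = 26.7494 kN.
I_c = πr⁴/4 = π × 0.75⁴/4 = 0.248505 m⁴.
Centre of pressure: y_p = y_c + I_c/(y_c·A) = 2.05 + 0.248505/(2.05 × 1.76715) = 2.05 + 0.0685974 = 2.1186 m along the plane.
Vertically, h_p = y_p·sinθ = 2.1186 × 0.939693 = 1.99083 m.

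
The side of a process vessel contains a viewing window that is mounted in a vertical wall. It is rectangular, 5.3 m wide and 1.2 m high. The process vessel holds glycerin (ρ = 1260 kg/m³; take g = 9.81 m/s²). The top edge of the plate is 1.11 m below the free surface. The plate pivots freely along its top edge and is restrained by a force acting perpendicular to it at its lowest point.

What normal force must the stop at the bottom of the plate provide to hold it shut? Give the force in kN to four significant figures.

γ = ρg = 1260 × 9.81 / 1000 = 12.3606 kN/m³.
The centroid lies 1.2/2 = 0.6 m below the top edge, so the centroid depth is h_c = 1.11 + 0.6 = 1.71 m.
A = 5.3 × 1.2 = 6.36 m².
Resultant F = γ·h_c·A = 12.3606 × 1.71 × 6.36 = 134.429 kN.
I_c = b·h³/12 = 5.3 × 1.2³/12 = 0.7632 m⁴.
Centre of pressure: y_p = y_c + I_c/(y_c·A) = 1.71 + 0.7632/(1.71 × 6.36) = 1.71 + 0.0701754 = 1.78018 m along the plane.
The resultant acts 0.6 + 0.0701754 = 0.670175 m (along the plate) below the hinge at the top edge, so the moment about the hinge is M = F × 0.670175 = 134.429 × 0.670175 = 90.091 kN·m.
A normal force at the bottom, 1.2 m from the hinge, must supply this moment: P = 90.091/1.2 = 75.0758 kN.

P ≈ 75.08 kN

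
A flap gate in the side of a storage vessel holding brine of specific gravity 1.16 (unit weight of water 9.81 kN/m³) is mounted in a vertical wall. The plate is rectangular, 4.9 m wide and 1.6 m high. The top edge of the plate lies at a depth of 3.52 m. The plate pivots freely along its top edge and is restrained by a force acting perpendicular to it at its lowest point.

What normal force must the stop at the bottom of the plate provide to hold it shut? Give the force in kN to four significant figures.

γ = 1.16 × 9.81 = 11.3796 kN/m³.
The centroid lies 1.6/2 = 0.8 m below the top edge, so the centroid depth is h_c = 3.52 + 0.8 = 4.32 m.
A = 4.9 × 1.6 = 7.84 m².
Resultant F = γ·h_c·A = 11.3796 × 4.32 × 7.84 = 385.413 kN.
I_c = b·h³/12 = 4.9 × 1.6³/12 = 1.67253 m⁴.
Centre of pressure: y_p = y_c + I_c/(y_c·A) = 4.32 + 1.67253/(4.32 × 7.84) = 4.32 + 0.0493826 = 4.36938 m along the plane.
The resultant acts 0.8 + 0.0493826 = 0.849383 m (along the plate) below the hinge at the top edge, so the moment about the hinge is M = F × 0.849383 = 385.413 × 0.849383 = 327.363 kN·m.
A normal force at the bottom, 1.6 m from the hinge, must supply this moment: P = 327.363/1.6 = 204.602 kN.

P ≈ 204.6 kN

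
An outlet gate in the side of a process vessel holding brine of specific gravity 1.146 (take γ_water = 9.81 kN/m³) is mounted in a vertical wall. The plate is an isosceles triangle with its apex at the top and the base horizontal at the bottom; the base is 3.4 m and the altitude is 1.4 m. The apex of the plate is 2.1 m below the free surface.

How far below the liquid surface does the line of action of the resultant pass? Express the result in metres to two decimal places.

h_p = 3.07 m

γ = 1.146 × 9.81 = 11.24226 kN/m³.
With the apex up, the centroid sits 2h/3 = 2 × 1.4/3 = 0.933333 m below the apex, so the centroid depth is h_c = 2.1 + 0.933333 = 3.03333 m.
A = ½ × 3.4 × 1.4 = 2.38 m².
Resultant F = γ·h_c·A = 11.24226 × 3.03333 × 2.38 = 81.1615 kN.
I_c = b·h³/36 = 3.4 × 1.4³/36 = 0.259156 m⁴.
Centre of pressure: y_p = y_c + I_c/(y_c·A) = 3.03333 + 0.259156/(3.03333 × 2.38) = 3.03333 + 0.0358975 = 3.06923 m along the plane.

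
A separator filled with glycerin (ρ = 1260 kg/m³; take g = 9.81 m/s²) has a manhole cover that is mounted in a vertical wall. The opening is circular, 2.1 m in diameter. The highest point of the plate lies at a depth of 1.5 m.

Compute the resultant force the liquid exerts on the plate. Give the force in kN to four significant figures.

F ≈ 109.2 kN

γ = ρg = 1260 × 9.81 / 1000 = 12.3606 kN/m³.
The centroid is at the centre, 1.05 m below the top of the plate, so the centroid depth is h_c = 1.5 + 1.05 = 2.55 m.
A = π(1.05)² = 3.46361 m².
Resultant F = γ·h_c·A = 12.3606 × 2.55 × 3.46361 = 109.171 kN.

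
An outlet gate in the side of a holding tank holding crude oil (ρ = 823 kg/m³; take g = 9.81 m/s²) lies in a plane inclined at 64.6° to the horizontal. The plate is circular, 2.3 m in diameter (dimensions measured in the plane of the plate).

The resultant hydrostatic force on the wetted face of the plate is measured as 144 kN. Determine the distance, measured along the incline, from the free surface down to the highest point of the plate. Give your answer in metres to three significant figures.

y_top ≈ 3.60 m

γ = ρg = 823 × 9.81 / 1000 = 8.07363 kN/m³.
A = π(1.15)² = 4.15476 m².
From F = γ·h_c·A, the centroid depth is h_c = 144/(8.07363 × 4.15476) = 4.29287 m.
Let θ = 64.6° be the plate's angle to the horizontal; measure y along the incline from where the plane meets the free surface. Vertical depth h = y·sinθ with sinθ = 0.903335.
Along the incline, y_c = h_c/sinθ = 4.29287/0.903335 = 4.75225 m.
The centroid is at the centre, 1.15 m below the top of the plate, so the highest point sits at y_top = 4.75225 − 1.15 = 3.60225 m along the incline.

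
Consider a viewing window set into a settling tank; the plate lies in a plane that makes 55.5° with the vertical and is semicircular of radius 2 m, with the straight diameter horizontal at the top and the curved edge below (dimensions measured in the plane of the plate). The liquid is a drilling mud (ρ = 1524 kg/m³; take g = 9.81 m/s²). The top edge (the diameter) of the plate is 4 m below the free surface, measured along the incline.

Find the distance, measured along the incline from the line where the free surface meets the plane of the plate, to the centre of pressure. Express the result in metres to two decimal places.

γ = ρg = 1524 × 9.81 / 1000 = 14.95044 kN/m³.
The plate makes 55.5° with the vertical, i.e. θ = 90° − 55.5° = 34.5° to the horizontal. Measuring y along the incline from the free-surface line, vertical depth h = y·sinθ with sinθ = 0.566406.
The centroid of a semicircle lies 4r/(3π) = 0.848826 m from the diameter, here below the top edge, so y_c = 4 + 0.848826 = 4.84883 m and h_c = 4.84883 × 0.566406 = 2.74641 m.
A = πr²/2 = π × 2²/2 = 6.28319 m².
Resultant F = γ·h_c·A = 14.95044 × 2.74641 × 6.28319 = 257.988 kN.
I_c = (π/8 − 8/(9π))·r⁴ = 0.109757 × 2⁴ = 1.75611 m⁴.
Centre of pressure: y_p = y_c + I_c/(y_c·A) = 4.84883 + 1.75611/(4.84883 × 6.28319) = 4.84883 + 0.0576414 = 4.90647 m along the plane.

y_p = 4.91 m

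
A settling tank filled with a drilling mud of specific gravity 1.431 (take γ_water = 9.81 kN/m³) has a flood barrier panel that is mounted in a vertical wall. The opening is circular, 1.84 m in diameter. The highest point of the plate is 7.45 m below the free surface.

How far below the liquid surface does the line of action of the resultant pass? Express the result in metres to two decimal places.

γ = 1.431 × 9.81 = 14.03811 kN/m³.
The centroid is at the centre, 0.92 m below the top of the plate, so the centroid depth is h_c = 7.45 + 0.92 = 8.37 m.
A = π(0.92)² = 2.65904 m².
Resultant F = γ·h_c·A = 14.03811 × 8.37 × 2.65904 = 312.434 kN.
I_c = πr⁴/4 = π × 0.92⁴/4 = 0.562654 m⁴.
Centre of pressure: y_p = y_c + I_c/(y_c·A) = 8.37 + 0.562654/(8.37 × 2.65904) = 8.37 + 0.0252808 = 8.39528 m along the plane.

h_p = 8.40 m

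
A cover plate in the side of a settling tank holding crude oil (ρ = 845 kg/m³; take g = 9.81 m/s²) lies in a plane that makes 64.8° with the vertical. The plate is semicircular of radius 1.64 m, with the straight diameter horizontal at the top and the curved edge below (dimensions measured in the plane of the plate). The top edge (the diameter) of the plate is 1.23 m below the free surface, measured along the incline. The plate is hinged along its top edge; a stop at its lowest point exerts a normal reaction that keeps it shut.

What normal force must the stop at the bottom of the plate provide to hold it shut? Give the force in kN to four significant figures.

P ≈ 13.90 kN

γ = ρg = 845 × 9.81 / 1000 = 8.28945 kN/m³.
The plate makes 64.8° with the vertical, i.e. θ = 90° − 64.8° = 25.2° to the horizontal. Measuring y along the incline from the free-surface line, vertical depth h = y·sinθ with sinθ = 0.425779.
The centroid of a semicircle lies 4r/(3π) = 0.696038 m from the diameter, here below the top edge, so y_c = 1.23 + 0.696038 = 1.92604 m and h_c = 1.92604 × 0.425779 = 0.820067 m.
A = πr²/2 = π × 1.64²/2 = 4.22481 m².
Resultant F = γ·h_c·A = 8.28945 × 0.820067 × 4.22481 = 28.7199 kN.
I_c = (π/8 − 8/(9π))·r⁴ = 0.109757 × 1.64⁴ = 0.793976 m⁴.
Centre of pressure: y_p = y_c + I_c/(y_c·A) = 1.92604 + 0.793976/(1.92604 × 4.22481) = 1.92604 + 0.0975742 = 2.02361 m along the plane.
The resultant acts 0.696038 + 0.0975742 = 0.793612 m (along the plate) below the hinge at the top edge, so the moment about the hinge is M = F × 0.793612 = 28.7199 × 0.793612 = 22.7925 kN·m.
A normal force at the bottom, 1.64 m from the hinge, must supply this moment: P = 22.7925/1.64 = 13.8979 kN.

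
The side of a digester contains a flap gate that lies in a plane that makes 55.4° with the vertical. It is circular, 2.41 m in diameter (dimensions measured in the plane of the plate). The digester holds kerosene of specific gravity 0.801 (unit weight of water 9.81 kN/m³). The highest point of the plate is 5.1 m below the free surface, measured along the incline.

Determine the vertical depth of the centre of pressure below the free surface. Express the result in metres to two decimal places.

γ = 0.801 × 9.81 = 7.85781 kN/m³.
The plate makes 55.4° with the vertical, i.e. θ = 90° − 55.4° = 34.6° to the horizontal. Measuring y along the incline from the free-surface line, vertical depth h = y·sinθ with sinθ = 0.567844.
The centroid is at the centre, 1.205 m below the top of the plate, so y_c = 5.1 + 1.205 = 6.305 m and h_c = 6.305 × 0.567844 = 3.58026 m.
A = π(1.205)² = 4.56167 m².
Resultant F = γ·h_c·A = 7.85781 × 3.58026 × 4.56167 = 128.333 kN.
I_c = πr⁴/4 = π × 1.205⁴/4 = 1.65592 m⁴.
Centre of pressure: y_p = y_c + I_c/(y_c·A) = 6.305 + 1.65592/(6.305 × 4.56167) = 6.305 + 0.0575745 = 6.36257 m along the plane.
Vertically, h_p = y_p·sinθ = 6.36257 × 0.567844 = 3.61295 m.

h_p = 3.61 m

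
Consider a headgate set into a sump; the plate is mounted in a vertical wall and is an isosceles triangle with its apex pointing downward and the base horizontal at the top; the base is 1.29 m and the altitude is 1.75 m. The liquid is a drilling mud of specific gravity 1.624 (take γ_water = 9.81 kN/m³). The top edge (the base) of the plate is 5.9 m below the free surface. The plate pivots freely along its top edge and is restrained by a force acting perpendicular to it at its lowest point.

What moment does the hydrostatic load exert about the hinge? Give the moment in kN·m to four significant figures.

γ = 1.624 × 9.81 = 15.93144 kN/m³.
With the apex down, the centroid sits h/3 = 1.75/3 = 0.583333 m below the base (the top edge), so the centroid depth is h_c = 5.9 + 0.583333 = 6.48333 m.
A = ½ × 1.29 × 1.75 = 1.12875 m².
Resultant F = γ·h_c·A = 15.93144 × 6.48333 × 1.12875 = 116.587 kN.
I_c = b·h³/36 = 1.29 × 1.75³/36 = 0.192044 m⁴.
Centre of pressure: y_p = y_c + I_c/(y_c·A) = 6.48333 + 0.192044/(6.48333 × 1.12875) = 6.48333 + 0.0262425 = 6.50957 m along the plane.
The resultant acts 0.583333 + 0.0262425 = 0.609575 m (along the plate) below the hinge at the top edge, so the moment about the hinge is M = F × 0.609575 = 116.587 × 0.609575 = 71.0685 kN·m.

M ≈ 71.07 kN·m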